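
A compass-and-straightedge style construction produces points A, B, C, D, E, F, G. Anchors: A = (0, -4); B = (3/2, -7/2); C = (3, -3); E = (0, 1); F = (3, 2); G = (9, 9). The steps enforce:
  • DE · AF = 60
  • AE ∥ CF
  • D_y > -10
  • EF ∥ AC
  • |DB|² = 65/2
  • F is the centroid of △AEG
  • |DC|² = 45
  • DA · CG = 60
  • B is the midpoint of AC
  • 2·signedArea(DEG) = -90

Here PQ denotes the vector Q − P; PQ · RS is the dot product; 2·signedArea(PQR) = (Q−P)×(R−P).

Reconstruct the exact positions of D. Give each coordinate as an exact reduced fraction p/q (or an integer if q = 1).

1. D_x = 0  [2·signedArea(DEG) = -90 ∩ DA · CG = 60]
2. D_y = -9  [2·signedArea(DEG) = -90 ∩ DA · CG = 60]
   → D = (0, -9)

D = (0, -9)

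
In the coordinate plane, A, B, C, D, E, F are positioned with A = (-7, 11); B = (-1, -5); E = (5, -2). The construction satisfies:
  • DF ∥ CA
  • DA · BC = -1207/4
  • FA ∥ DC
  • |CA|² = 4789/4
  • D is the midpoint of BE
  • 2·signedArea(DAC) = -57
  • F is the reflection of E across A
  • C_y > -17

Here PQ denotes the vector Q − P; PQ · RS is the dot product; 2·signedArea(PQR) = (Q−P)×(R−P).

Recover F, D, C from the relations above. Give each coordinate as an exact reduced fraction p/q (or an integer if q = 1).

C = (14, -33/2)
D = (2, -7/2)
F = (-19, 24)

1. F_x = -19  [F is the reflection of E across A]
2. F_y = 24  [F is the reflection of E across A]
   → F = (-19, 24)
3. D_x = 2  [D is the midpoint of BE]
4. D_y = -7/2  [D is the midpoint of BE]
   → D = (2, -7/2)
5. C_x = 14  [DF ∥ CA ∩ FA ∥ DC]
6. C_y = -33/2  [DF ∥ CA ∩ FA ∥ DC]
   → C = (14, -33/2)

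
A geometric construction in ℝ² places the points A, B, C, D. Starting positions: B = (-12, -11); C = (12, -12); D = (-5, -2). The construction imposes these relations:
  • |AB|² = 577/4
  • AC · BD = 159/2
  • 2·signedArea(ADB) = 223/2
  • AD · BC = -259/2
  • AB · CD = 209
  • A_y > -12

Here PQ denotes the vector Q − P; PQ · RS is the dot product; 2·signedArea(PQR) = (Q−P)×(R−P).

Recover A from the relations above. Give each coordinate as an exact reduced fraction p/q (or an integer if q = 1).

A = (0, -23/2)

1. A_x = 0  [AB · CD = 209 ∩ AD · BC = -259/2]
2. A_y = -23/2  [AB · CD = 209 ∩ AD · BC = -259/2]
   → A = (0, -23/2)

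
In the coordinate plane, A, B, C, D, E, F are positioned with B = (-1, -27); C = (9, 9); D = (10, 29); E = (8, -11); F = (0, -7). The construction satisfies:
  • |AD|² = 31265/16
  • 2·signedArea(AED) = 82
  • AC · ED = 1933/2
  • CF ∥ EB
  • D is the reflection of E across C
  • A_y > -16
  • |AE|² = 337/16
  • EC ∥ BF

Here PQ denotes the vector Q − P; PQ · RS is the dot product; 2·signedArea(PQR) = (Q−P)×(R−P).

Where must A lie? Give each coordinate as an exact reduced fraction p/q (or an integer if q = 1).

1. A_x = 23/4  [2·signedArea(AED) = 82 ∩ AC · ED = 1933/2]
2. A_y = -15  [2·signedArea(AED) = 82 ∩ AC · ED = 1933/2]
   → A = (23/4, -15)

A = (23/4, -15)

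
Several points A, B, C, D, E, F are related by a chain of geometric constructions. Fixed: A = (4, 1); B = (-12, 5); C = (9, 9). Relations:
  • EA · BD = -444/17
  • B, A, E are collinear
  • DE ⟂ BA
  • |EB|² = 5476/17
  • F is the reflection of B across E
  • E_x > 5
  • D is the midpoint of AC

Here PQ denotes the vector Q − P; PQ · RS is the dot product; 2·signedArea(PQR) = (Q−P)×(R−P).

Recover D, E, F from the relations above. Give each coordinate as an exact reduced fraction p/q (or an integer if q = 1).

1. D_x = 13/2  [D is the midpoint of AC]
2. D_y = 5  [D is the midpoint of AC]
   → D = (13/2, 5)
3. E_x = 92/17  [B, A, E are collinear ∩ DE ⟂ BA]
4. E_y = 11/17  [B, A, E are collinear ∩ DE ⟂ BA]
   → E = (92/17, 11/17)
5. F_x = 388/17  [F is the reflection of B across E]
6. F_y = -63/17  [F is the reflection of B across E]
   → F = (388/17, -63/17)

D = (13/2, 5)
E = (92/17, 11/17)
F = (388/17, -63/17)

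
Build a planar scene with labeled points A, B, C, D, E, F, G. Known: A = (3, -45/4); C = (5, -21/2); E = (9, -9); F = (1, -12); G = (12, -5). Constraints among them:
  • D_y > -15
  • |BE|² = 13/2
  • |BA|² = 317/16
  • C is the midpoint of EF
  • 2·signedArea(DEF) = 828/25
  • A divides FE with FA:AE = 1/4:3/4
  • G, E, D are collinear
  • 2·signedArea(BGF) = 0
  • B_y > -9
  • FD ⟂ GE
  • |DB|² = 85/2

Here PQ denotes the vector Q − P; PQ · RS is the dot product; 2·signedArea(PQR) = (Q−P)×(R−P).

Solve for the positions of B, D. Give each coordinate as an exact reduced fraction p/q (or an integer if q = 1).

1. B_x = 13/2  [line 7·x + -11·y + -139 = 0 ∩ |BA|² = 317/16]
2. B_y = -17/2  [line 7·x + -11·y + -139 = 0 ∩ |BA|² = 317/16]
   → B = (13/2, -17/2)
3. D_x = 117/25  [G, E, D are collinear ∩ FD ⟂ GE]
4. D_y = -369/25  [G, E, D are collinear ∩ FD ⟂ GE]
   → D = (117/25, -369/25)

B = (13/2, -17/2)
D = (117/25, -369/25)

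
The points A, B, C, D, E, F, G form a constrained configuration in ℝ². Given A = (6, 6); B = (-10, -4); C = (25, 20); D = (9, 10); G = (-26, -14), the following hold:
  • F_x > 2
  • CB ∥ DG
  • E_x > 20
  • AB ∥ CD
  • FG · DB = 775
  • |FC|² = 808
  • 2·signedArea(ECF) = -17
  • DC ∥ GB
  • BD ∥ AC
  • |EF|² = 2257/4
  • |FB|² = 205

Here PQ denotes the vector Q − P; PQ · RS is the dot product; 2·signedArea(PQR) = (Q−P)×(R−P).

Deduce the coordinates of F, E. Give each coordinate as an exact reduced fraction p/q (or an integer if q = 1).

1. F_x = 3  [line 19·x + 14·y + -85 = 0 ∩ |FC|² = 808]
2. F_y = 2  [line 19·x + 14·y + -85 = 0 ∩ |FC|² = 808]
   → F = (3, 2)
3. E_x = 21  [line 18·x + -22·y + 7 = 0 ∩ |EF|² = 2257/4]
4. E_y = 35/2  [line 18·x + -22·y + 7 = 0 ∩ |EF|² = 2257/4]
   → E = (21, 35/2)

E = (21, 35/2)
F = (3, 2)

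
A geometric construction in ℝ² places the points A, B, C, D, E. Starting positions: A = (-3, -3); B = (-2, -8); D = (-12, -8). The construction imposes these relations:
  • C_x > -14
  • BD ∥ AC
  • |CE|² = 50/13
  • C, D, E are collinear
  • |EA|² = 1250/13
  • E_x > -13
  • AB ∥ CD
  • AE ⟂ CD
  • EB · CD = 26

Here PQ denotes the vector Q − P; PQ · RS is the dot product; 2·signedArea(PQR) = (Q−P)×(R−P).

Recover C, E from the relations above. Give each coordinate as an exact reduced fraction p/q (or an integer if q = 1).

C = (-13, -3)
E = (-164/13, -64/13)

1. C_x = -13  [AB ∥ CD ∩ BD ∥ AC]
2. C_y = -3  [AB ∥ CD ∩ BD ∥ AC]
   → C = (-13, -3)
3. E_x = -164/13  [C, D, E are collinear ∩ AE ⟂ CD]
4. E_y = -64/13  [C, D, E are collinear ∩ AE ⟂ CD]
   → E = (-164/13, -64/13)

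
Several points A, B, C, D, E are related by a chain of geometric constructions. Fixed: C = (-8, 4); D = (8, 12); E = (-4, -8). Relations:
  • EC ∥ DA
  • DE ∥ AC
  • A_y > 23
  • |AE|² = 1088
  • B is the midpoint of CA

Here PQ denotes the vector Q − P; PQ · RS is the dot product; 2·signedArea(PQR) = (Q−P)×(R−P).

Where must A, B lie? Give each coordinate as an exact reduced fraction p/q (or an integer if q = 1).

A = (4, 24)
B = (-2, 14)

1. A_x = 4  [DE ∥ AC ∩ EC ∥ DA]
2. A_y = 24  [DE ∥ AC ∩ EC ∥ DA]
   → A = (4, 24)
3. B_x = -2  [B is the midpoint of CA]
4. B_y = 14  [B is the midpoint of CA]
   → B = (-2, 14)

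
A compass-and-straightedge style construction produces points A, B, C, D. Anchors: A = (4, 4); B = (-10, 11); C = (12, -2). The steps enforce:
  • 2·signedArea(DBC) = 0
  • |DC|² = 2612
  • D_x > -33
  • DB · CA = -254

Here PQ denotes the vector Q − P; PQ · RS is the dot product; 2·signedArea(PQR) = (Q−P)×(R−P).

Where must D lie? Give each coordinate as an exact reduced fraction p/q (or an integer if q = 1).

D = (-32, 24)

1. D_x = -32  [2·signedArea(DBC) = 0 ∩ DB · CA = -254]
2. D_y = 24  [2·signedArea(DBC) = 0 ∩ DB · CA = -254]
   → D = (-32, 24)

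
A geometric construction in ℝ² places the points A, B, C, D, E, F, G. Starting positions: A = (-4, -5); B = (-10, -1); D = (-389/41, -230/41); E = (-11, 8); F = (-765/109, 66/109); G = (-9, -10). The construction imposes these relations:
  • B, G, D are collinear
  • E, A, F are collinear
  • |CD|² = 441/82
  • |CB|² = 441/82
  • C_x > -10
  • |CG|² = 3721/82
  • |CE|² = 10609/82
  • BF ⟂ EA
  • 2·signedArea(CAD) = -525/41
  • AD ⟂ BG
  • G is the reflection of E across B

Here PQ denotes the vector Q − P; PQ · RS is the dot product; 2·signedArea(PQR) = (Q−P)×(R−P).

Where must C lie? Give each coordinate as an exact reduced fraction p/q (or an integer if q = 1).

C = (-799/82, -271/82)

1. C_x = -799/82  [line 25/41·x + -225/41·y + -500/41 = 0 ∩ |CG|² = 3721/82]
2. C_y = -271/82  [line 25/41·x + -225/41·y + -500/41 = 0 ∩ |CG|² = 3721/82]
   → C = (-799/82, -271/82)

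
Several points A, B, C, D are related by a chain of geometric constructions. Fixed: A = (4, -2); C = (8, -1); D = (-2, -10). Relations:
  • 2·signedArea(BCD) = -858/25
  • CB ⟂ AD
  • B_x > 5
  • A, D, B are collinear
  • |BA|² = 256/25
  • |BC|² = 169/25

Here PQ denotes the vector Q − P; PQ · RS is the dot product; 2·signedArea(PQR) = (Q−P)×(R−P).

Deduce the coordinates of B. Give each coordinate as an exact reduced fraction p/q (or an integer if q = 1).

B = (148/25, 14/25)

1. B_x = 148/25  [A, D, B are collinear ∩ CB ⟂ AD]
2. B_y = 14/25  [A, D, B are collinear ∩ CB ⟂ AD]
   → B = (148/25, 14/25)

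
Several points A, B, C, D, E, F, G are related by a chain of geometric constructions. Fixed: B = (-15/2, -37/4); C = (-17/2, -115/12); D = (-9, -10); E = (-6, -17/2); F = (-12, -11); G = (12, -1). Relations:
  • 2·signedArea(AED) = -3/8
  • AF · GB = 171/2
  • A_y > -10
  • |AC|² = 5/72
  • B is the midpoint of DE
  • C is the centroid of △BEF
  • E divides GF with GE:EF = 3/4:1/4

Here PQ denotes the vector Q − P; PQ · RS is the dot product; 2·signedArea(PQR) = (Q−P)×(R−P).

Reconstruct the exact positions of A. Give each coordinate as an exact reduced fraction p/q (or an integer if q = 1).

A = (-33/4, -19/2)

1. A_x = -33/4  [2·signedArea(AED) = -3/8 ∩ AF · GB = 171/2]
2. A_y = -19/2  [2·signedArea(AED) = -3/8 ∩ AF · GB = 171/2]
   → A = (-33/4, -19/2)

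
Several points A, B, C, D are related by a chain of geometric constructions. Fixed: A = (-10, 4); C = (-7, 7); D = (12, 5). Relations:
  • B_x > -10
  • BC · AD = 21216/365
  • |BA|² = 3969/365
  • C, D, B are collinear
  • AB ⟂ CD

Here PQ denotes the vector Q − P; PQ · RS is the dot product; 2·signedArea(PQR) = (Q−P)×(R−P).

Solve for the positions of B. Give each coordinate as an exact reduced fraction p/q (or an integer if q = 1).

1. B_x = -3524/365  [C, D, B are collinear ∩ AB ⟂ CD]
2. B_y = 2657/365  [C, D, B are collinear ∩ AB ⟂ CD]
   → B = (-3524/365, 2657/365)

B = (-3524/365, 2657/365)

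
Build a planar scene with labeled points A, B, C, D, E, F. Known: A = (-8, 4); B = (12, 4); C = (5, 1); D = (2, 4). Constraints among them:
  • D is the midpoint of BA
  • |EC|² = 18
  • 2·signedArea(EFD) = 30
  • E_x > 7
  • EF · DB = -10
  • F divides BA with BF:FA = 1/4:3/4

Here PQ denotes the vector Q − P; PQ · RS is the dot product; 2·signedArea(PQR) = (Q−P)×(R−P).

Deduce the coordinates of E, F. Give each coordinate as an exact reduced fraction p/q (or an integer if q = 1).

E = (8, -2)
F = (7, 4)

1. F_x = 7  [F divides BA with BF:FA = 1/4:3/4]
2. F_y = 4  [F divides BA with BF:FA = 1/4:3/4]
   → F = (7, 4)
3. E_x = 8  [EF · DB = -10 ∩ 2·signedArea(EFD) = 30]
4. E_y = -2  [EF · DB = -10 ∩ 2·signedArea(EFD) = 30]
   → E = (8, -2)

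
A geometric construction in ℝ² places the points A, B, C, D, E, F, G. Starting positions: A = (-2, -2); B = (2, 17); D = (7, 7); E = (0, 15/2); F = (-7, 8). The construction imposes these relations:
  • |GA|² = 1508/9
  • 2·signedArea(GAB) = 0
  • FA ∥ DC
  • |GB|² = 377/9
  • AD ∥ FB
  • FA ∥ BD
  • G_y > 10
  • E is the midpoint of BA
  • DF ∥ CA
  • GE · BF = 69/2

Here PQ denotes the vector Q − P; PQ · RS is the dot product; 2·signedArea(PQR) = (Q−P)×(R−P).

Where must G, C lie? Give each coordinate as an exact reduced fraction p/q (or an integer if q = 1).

C = (12, -3)
G = (2/3, 32/3)

1. G_x = 2/3  [2·signedArea(GAB) = 0 ∩ GE · BF = 69/2]
2. G_y = 32/3  [2·signedArea(GAB) = 0 ∩ GE · BF = 69/2]
   → G = (2/3, 32/3)
3. C_x = 12  [DF ∥ CA ∩ FA ∥ DC]
4. C_y = -3  [DF ∥ CA ∩ FA ∥ DC]
   → C = (12, -3)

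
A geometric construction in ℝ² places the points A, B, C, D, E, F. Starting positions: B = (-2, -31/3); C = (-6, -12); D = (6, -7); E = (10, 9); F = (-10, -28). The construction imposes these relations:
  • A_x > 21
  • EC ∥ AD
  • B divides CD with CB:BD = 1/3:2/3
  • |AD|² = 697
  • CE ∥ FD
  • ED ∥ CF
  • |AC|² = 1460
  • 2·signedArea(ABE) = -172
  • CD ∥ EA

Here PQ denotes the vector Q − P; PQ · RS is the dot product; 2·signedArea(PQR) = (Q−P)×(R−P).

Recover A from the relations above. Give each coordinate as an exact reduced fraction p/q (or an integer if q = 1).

1. A_x = 22  [EC ∥ AD ∩ CD ∥ EA]
2. A_y = 14  [EC ∥ AD ∩ CD ∥ EA]
   → A = (22, 14)

A = (22, 14)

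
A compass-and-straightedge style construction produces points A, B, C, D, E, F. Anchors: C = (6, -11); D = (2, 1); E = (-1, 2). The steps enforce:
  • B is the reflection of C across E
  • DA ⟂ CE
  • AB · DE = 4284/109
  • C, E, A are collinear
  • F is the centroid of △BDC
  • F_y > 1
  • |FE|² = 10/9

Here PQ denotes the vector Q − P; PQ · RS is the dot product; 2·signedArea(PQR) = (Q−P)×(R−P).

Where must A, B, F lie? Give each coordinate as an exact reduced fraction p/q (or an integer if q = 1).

1. A_x = 10/109  [C, E, A are collinear ∩ DA ⟂ CE]
2. A_y = -3/109  [C, E, A are collinear ∩ DA ⟂ CE]
   → A = (10/109, -3/109)
3. B_x = -8  [B is the reflection of C across E]
4. B_y = 15  [B is the reflection of C across E]
   → B = (-8, 15)
5. F_x = 0  [F is the centroid of △BDC]
6. F_y = 5/3  [F is the centroid of △BDC]
   → F = (0, 5/3)

A = (10/109, -3/109)
B = (-8, 15)
F = (0, 5/3)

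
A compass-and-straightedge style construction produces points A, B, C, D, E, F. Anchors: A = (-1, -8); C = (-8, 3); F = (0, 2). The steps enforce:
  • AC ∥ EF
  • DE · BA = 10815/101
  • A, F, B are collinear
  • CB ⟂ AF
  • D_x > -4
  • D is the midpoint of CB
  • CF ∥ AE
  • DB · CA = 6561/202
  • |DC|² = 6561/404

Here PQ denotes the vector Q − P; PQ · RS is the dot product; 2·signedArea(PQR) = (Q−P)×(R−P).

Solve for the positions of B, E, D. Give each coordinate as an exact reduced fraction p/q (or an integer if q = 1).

B = (2/101, 222/101)
D = (-403/101, 525/202)
E = (7, -9)

1. B_x = 2/101  [A, F, B are collinear ∩ CB ⟂ AF]
2. B_y = 222/101  [A, F, B are collinear ∩ CB ⟂ AF]
   → B = (2/101, 222/101)
3. E_x = 7  [AC ∥ EF ∩ CF ∥ AE]
4. E_y = -9  [AC ∥ EF ∩ CF ∥ AE]
   → E = (7, -9)
5. D_x = -403/101  [D is the midpoint of CB]
6. D_y = 525/202  [D is the midpoint of CB]
   → D = (-403/101, 525/202)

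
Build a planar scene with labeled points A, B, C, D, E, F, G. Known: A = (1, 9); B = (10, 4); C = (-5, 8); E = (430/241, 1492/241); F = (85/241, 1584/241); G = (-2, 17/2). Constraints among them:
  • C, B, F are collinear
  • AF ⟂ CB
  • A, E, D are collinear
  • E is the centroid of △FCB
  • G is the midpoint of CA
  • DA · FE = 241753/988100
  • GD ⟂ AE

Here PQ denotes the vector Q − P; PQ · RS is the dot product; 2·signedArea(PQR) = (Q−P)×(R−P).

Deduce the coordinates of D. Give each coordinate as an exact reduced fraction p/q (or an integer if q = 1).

D = (901727/988100, 9202289/988100)

1. D_x = 901727/988100  [A, E, D are collinear ∩ GD ⟂ AE]
2. D_y = 9202289/988100  [A, E, D are collinear ∩ GD ⟂ AE]
   → D = (901727/988100, 9202289/988100)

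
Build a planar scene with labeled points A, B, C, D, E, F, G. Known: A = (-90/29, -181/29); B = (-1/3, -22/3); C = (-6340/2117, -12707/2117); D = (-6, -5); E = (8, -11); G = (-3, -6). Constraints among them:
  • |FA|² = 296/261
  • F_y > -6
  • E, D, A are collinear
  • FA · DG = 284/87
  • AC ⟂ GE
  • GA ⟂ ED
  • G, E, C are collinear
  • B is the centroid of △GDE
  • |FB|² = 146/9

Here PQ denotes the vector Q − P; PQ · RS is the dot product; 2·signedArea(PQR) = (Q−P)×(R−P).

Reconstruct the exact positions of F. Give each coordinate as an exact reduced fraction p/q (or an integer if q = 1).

F = (-4, -17/3)

1. F_x = -4  [line -3·x + 1·y + -19/3 = 0 ∩ |FA|² = 296/261]
2. F_y = -17/3  [line -3·x + 1·y + -19/3 = 0 ∩ |FA|² = 296/261]
   → F = (-4, -17/3)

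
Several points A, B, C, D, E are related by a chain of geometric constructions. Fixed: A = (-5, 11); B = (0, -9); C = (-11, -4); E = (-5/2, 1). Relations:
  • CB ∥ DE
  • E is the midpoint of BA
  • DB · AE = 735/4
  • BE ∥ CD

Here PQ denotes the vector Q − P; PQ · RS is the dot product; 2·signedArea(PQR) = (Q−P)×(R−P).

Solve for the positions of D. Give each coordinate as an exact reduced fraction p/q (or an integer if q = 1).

D = (-27/2, 6)

1. D_x = -27/2  [CB ∥ DE ∩ BE ∥ CD]
2. D_y = 6  [CB ∥ DE ∩ BE ∥ CD]
   → D = (-27/2, 6)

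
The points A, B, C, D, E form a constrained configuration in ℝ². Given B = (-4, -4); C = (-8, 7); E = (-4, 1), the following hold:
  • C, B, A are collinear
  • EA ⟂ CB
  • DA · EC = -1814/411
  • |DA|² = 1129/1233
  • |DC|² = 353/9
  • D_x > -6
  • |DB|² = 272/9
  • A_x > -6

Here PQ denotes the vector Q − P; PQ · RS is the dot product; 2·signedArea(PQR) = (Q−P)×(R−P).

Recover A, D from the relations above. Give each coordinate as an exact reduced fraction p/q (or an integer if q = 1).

A = (-768/137, 57/137)
D = (-16/3, 4/3)

1. A_x = -768/137  [C, B, A are collinear ∩ EA ⟂ CB]
2. A_y = 57/137  [C, B, A are collinear ∩ EA ⟂ CB]
   → A = (-768/137, 57/137)
3. D_x = -16/3  [line 4·x + -6·y + 88/3 = 0 ∩ |DB|² = 272/9]
4. D_y = 4/3  [line 4·x + -6·y + 88/3 = 0 ∩ |DB|² = 272/9]
   → D = (-16/3, 4/3)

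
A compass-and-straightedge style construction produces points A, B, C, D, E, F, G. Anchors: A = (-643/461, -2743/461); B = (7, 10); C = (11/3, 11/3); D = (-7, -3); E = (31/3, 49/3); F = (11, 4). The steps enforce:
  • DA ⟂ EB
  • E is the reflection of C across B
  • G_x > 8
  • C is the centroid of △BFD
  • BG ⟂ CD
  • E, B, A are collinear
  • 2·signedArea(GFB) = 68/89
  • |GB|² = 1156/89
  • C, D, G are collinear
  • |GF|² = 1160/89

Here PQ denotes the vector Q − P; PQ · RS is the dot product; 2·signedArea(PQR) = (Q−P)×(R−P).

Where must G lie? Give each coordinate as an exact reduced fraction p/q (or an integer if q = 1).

G = (793/89, 618/89)

1. G_x = 793/89  [C, D, G are collinear ∩ BG ⟂ CD]
2. G_y = 618/89  [C, D, G are collinear ∩ BG ⟂ CD]
   → G = (793/89, 618/89)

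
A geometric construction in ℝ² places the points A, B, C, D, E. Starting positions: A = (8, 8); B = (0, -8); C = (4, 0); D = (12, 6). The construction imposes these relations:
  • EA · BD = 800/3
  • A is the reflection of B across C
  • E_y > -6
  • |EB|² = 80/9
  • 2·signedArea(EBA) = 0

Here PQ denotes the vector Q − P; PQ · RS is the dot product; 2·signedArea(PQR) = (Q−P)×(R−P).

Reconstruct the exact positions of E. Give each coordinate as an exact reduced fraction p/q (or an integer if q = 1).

E = (4/3, -16/3)

1. E_x = 4/3  [2·signedArea(EBA) = 0 ∩ EA · BD = 800/3]
2. E_y = -16/3  [2·signedArea(EBA) = 0 ∩ EA · BD = 800/3]
   → E = (4/3, -16/3)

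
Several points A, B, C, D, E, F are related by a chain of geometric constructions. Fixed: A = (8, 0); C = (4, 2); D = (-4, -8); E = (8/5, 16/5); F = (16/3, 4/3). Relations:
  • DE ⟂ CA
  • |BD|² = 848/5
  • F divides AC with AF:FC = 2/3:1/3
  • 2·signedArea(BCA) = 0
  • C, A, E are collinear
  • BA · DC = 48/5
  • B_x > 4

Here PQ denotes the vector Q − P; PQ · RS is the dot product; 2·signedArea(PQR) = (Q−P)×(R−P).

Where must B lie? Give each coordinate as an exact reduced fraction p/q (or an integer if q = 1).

B = (24/5, 8/5)

1. B_x = 24/5  [2·signedArea(BCA) = 0 ∩ BA · DC = 48/5]
2. B_y = 8/5  [2·signedArea(BCA) = 0 ∩ BA · DC = 48/5]
   → B = (24/5, 8/5)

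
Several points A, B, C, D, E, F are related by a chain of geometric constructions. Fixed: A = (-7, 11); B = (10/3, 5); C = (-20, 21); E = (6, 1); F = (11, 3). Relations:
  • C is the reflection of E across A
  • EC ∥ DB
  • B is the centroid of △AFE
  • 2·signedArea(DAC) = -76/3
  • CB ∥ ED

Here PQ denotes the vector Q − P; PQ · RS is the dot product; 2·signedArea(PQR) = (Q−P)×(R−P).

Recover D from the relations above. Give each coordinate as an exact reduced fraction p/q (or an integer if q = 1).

D = (88/3, -15)

1. D_x = 88/3  [EC ∥ DB ∩ CB ∥ ED]
2. D_y = -15  [EC ∥ DB ∩ CB ∥ ED]
   → D = (88/3, -15)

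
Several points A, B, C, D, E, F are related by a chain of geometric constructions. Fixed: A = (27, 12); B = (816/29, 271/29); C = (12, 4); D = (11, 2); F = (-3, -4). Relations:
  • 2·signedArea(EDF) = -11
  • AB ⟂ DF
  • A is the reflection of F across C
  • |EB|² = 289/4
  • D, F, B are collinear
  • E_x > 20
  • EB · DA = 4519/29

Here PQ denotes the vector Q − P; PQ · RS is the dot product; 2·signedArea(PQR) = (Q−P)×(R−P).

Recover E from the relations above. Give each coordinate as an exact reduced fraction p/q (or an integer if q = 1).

E = (582/29, 387/58)

1. E_x = 582/29  [2·signedArea(EDF) = -11 ∩ EB · DA = 4519/29]
2. E_y = 387/58  [2·signedArea(EDF) = -11 ∩ EB · DA = 4519/29]
   → E = (582/29, 387/58)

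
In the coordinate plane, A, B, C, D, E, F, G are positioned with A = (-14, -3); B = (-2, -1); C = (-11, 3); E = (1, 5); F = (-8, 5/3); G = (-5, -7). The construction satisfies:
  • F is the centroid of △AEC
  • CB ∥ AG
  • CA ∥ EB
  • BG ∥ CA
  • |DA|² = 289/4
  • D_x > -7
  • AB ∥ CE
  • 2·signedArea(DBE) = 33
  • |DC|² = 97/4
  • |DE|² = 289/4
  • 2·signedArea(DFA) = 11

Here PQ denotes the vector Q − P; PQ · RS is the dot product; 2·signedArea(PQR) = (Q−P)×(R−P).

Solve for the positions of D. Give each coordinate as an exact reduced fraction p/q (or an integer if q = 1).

D = (-13/2, 1)

1. D_x = -13/2  [2·signedArea(DBE) = 33 ∩ 2·signedArea(DFA) = 11]
2. D_y = 1  [2·signedArea(DBE) = 33 ∩ 2·signedArea(DFA) = 11]
   → D = (-13/2, 1)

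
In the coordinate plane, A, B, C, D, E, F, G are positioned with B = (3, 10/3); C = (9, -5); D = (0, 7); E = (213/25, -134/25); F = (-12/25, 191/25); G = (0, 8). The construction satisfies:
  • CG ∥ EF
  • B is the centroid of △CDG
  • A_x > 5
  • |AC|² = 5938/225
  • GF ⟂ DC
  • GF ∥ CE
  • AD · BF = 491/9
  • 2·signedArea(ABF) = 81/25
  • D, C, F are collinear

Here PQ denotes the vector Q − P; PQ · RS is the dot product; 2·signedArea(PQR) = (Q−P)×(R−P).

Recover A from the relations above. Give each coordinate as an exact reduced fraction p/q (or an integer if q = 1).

A = (144/25, -76/75)

1. A_x = 144/25  [2·signedArea(ABF) = 81/25 ∩ AD · BF = 491/9]
2. A_y = -76/75  [2·signedArea(ABF) = 81/25 ∩ AD · BF = 491/9]
   → A = (144/25, -76/75)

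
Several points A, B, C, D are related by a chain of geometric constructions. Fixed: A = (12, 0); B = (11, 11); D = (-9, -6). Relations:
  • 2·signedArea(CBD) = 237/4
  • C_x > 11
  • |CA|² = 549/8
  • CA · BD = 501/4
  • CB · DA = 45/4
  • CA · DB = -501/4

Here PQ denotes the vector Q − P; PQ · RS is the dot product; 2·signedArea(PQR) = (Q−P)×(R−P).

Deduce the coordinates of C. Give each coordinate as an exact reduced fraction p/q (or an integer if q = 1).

1. C_x = 45/4  [CB · DA = 45/4 ∩ 2·signedArea(CBD) = 237/4]
2. C_y = 33/4  [CB · DA = 45/4 ∩ 2·signedArea(CBD) = 237/4]
   → C = (45/4, 33/4)

C = (45/4, 33/4)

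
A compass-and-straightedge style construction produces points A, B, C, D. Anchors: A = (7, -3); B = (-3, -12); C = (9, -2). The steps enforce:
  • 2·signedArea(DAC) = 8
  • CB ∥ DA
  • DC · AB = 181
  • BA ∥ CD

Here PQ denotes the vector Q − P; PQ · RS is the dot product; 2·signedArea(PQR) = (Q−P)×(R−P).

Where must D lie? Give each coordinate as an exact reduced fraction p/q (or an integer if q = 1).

1. D_x = 19  [CB ∥ DA ∩ BA ∥ CD]
2. D_y = 7  [CB ∥ DA ∩ BA ∥ CD]
   → D = (19, 7)

D = (19, 7)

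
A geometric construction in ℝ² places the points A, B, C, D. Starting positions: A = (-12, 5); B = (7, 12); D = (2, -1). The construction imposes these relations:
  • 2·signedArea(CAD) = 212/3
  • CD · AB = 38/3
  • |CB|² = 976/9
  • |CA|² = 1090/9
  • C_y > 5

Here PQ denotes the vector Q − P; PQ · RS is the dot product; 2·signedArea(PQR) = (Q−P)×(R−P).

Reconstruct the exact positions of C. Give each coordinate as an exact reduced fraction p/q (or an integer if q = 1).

C = (-1, 16/3)

1. C_x = -1  [CD · AB = 38/3 ∩ 2·signedArea(CAD) = 212/3]
2. C_y = 16/3  [CD · AB = 38/3 ∩ 2·signedArea(CAD) = 212/3]
   → C = (-1, 16/3)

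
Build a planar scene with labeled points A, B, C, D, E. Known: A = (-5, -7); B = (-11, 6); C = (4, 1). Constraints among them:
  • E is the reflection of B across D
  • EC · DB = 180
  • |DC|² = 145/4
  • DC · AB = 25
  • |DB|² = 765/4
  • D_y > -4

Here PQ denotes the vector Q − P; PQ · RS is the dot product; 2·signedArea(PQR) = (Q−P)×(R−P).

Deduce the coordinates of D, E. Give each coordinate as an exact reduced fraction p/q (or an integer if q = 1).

1. D_x = -1/2  [line 6·x + -13·y + -36 = 0 ∩ |DB|² = 765/4]
2. D_y = -3  [line 6·x + -13·y + -36 = 0 ∩ |DB|² = 765/4]
   → D = (-1/2, -3)
3. E_x = 10  [E is the reflection of B across D]
4. E_y = -12  [E is the reflection of B across D]
   → E = (10, -12)

D = (-1/2, -3)
E = (10, -12)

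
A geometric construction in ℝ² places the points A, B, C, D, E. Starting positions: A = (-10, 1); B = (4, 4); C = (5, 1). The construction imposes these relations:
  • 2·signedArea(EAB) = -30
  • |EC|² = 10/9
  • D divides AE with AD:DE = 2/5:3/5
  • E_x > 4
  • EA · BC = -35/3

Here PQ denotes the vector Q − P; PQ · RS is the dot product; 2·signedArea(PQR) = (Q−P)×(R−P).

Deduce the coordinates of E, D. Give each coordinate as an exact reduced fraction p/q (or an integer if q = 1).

1. E_x = 14/3  [EA · BC = -35/3 ∩ 2·signedArea(EAB) = -30]
2. E_y = 2  [EA · BC = -35/3 ∩ 2·signedArea(EAB) = -30]
   → E = (14/3, 2)
3. D_x = -62/15  [D divides AE with AD:DE = 2/5:3/5]
4. D_y = 7/5  [D divides AE with AD:DE = 2/5:3/5]
   → D = (-62/15, 7/5)

D = (-62/15, 7/5)
E = (14/3, 2)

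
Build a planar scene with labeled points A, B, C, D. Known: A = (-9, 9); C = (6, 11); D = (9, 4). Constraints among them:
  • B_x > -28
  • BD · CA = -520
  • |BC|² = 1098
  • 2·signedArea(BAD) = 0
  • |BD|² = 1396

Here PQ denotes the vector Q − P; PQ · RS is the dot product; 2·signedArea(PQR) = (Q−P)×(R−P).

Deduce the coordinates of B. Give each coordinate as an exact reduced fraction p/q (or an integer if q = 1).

B = (-27, 14)

1. B_x = -27  [2·signedArea(BAD) = 0 ∩ BD · CA = -520]
2. B_y = 14  [2·signedArea(BAD) = 0 ∩ BD · CA = -520]
   → B = (-27, 14)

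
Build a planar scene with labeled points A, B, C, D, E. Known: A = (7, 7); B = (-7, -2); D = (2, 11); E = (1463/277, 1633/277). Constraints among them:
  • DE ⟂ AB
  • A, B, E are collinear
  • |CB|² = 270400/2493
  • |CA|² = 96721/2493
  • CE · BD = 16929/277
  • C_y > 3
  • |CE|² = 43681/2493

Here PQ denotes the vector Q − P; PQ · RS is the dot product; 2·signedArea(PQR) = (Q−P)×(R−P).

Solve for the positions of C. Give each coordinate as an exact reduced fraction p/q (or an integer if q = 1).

1. C_x = 1463/831  [line -9·x + -13·y + 17467/277 = 0 ∩ |CA|² = 96721/2493]
2. C_y = 1006/277  [line -9·x + -13·y + 17467/277 = 0 ∩ |CA|² = 96721/2493]
   → C = (1463/831, 1006/277)

C = (1463/831, 1006/277)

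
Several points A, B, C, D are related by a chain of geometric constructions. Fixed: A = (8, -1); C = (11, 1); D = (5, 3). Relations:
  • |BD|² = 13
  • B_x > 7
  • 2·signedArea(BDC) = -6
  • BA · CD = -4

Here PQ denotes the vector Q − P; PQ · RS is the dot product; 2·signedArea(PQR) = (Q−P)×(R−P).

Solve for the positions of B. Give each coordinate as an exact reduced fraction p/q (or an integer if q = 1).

B = (8, 1)

1. B_x = 8  [2·signedArea(BDC) = -6 ∩ BA · CD = -4]
2. B_y = 1  [2·signedArea(BDC) = -6 ∩ BA · CD = -4]
   → B = (8, 1)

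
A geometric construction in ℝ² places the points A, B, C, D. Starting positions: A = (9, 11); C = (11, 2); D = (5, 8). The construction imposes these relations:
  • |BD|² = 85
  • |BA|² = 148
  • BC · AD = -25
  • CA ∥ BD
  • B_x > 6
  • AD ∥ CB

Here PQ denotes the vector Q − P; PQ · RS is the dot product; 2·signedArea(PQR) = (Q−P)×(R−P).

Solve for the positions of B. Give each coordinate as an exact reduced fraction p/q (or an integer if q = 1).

1. B_x = 7  [CA ∥ BD ∩ AD ∥ CB]
2. B_y = -1  [CA ∥ BD ∩ AD ∥ CB]
   → B = (7, -1)

B = (7, -1)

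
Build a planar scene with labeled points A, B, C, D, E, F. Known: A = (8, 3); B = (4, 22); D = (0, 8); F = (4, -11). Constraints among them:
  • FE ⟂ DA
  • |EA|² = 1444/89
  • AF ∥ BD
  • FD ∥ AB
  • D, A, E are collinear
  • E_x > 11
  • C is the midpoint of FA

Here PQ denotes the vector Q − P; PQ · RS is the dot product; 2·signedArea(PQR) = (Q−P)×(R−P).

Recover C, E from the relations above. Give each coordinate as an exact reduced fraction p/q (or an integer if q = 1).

1. C_x = 6  [C is the midpoint of FA]
2. C_y = -4  [C is the midpoint of FA]
   → C = (6, -4)
3. E_x = 1016/89  [D, A, E are collinear ∩ FE ⟂ DA]
4. E_y = 77/89  [D, A, E are collinear ∩ FE ⟂ DA]
   → E = (1016/89, 77/89)

C = (6, -4)
E = (1016/89, 77/89)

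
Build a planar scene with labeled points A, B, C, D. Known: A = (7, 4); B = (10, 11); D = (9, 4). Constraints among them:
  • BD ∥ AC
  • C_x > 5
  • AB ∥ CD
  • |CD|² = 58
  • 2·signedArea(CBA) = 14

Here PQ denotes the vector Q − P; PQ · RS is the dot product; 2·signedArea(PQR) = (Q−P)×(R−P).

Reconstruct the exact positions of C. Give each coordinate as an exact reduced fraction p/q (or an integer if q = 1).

1. C_x = 6  [AB ∥ CD ∩ BD ∥ AC]
2. C_y = -3  [AB ∥ CD ∩ BD ∥ AC]
   → C = (6, -3)

C = (6, -3)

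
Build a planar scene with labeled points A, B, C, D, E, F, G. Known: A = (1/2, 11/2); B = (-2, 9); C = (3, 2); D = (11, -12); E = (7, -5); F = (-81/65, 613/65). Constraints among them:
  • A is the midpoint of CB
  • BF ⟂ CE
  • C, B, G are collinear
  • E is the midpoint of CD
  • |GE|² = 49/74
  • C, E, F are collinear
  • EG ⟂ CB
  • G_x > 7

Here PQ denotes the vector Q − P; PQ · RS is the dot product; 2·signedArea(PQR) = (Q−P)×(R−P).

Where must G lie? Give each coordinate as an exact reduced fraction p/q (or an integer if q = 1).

G = (567/74, -335/74)

1. G_x = 567/74  [C, B, G are collinear ∩ EG ⟂ CB]
2. G_y = -335/74  [C, B, G are collinear ∩ EG ⟂ CB]
   → G = (567/74, -335/74)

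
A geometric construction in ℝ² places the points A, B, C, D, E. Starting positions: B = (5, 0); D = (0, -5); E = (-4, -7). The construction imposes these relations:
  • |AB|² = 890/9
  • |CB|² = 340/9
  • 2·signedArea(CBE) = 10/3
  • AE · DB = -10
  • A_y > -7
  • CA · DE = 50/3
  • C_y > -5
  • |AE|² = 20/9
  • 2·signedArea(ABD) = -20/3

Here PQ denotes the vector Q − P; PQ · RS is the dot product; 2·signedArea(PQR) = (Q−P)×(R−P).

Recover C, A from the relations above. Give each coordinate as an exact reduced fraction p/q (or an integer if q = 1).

1. A_x = -8/3  [2·signedArea(ABD) = -20/3 ∩ AE · DB = -10]
2. A_y = -19/3  [2·signedArea(ABD) = -20/3 ∩ AE · DB = -10]
   → A = (-8/3, -19/3)
3. C_x = 1/3  [CA · DE = 50/3 ∩ 2·signedArea(CBE) = 10/3]
4. C_y = -4  [CA · DE = 50/3 ∩ 2·signedArea(CBE) = 10/3]
   → C = (1/3, -4)

A = (-8/3, -19/3)
C = (1/3, -4)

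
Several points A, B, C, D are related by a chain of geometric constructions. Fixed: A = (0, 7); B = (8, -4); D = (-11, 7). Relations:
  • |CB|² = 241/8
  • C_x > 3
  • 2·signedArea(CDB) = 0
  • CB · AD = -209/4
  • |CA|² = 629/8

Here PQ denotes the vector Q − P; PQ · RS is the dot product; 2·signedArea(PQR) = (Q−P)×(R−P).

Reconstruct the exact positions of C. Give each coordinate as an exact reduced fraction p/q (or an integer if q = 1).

1. C_x = 13/4  [2·signedArea(CDB) = 0 ∩ CB · AD = -209/4]
2. C_y = -5/4  [2·signedArea(CDB) = 0 ∩ CB · AD = -209/4]
   → C = (13/4, -5/4)

C = (13/4, -5/4)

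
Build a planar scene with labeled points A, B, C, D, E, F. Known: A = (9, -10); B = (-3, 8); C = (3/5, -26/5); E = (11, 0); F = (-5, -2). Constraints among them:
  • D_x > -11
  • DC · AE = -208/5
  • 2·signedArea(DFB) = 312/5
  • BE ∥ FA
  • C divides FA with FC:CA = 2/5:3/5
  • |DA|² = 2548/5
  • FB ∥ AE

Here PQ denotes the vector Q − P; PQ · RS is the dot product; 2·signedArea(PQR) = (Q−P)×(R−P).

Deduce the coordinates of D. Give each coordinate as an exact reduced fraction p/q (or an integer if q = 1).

D = (-53/5, 6/5)

1. D_x = -53/5  [2·signedArea(DFB) = 312/5 ∩ DC · AE = -208/5]
2. D_y = 6/5  [2·signedArea(DFB) = 312/5 ∩ DC · AE = -208/5]
   → D = (-53/5, 6/5)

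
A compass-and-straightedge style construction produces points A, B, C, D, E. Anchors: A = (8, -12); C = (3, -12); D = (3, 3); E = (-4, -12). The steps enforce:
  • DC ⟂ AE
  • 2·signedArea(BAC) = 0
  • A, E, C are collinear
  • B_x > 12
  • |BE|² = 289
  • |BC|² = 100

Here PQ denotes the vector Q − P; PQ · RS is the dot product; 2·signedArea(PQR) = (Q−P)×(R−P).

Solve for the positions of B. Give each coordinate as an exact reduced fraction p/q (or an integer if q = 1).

B = (13, -12)

1. B_y = -12  [2·signedArea(BAC) = 0]
2. B_x = 13  [|BC|² = 100]
   → B = (13, -12)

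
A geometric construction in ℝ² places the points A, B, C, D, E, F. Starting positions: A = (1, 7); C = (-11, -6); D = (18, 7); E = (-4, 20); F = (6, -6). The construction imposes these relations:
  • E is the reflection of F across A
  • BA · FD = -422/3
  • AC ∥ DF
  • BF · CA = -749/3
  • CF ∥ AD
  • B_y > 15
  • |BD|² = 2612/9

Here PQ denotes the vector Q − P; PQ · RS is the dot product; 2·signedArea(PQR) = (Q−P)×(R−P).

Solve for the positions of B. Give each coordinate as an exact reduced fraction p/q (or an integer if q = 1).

B = (10/3, 47/3)

1. B_x = 10/3  [line -12·x + -13·y + 731/3 = 0 ∩ |BD|² = 2612/9]
2. B_y = 47/3  [line -12·x + -13·y + 731/3 = 0 ∩ |BD|² = 2612/9]
   → B = (10/3, 47/3)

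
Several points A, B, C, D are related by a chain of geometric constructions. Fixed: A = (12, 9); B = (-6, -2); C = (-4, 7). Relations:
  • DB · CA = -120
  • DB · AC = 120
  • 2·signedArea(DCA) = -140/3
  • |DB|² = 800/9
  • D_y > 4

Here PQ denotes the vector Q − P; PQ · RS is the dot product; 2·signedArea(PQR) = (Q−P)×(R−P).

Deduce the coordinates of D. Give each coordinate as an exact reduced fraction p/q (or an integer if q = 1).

1. D_x = 2/3  [DB · AC = 120 ∩ 2·signedArea(DCA) = -140/3]
2. D_y = 14/3  [DB · AC = 120 ∩ 2·signedArea(DCA) = -140/3]
   → D = (2/3, 14/3)

D = (2/3, 14/3)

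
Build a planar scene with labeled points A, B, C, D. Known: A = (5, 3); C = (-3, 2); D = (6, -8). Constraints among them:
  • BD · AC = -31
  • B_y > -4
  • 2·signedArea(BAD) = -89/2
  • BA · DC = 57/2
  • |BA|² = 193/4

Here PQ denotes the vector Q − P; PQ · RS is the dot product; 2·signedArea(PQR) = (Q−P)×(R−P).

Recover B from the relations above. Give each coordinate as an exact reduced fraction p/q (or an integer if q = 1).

B = (3/2, -3)

1. B_x = 3/2  [BD · AC = -31 ∩ BA · DC = 57/2]
2. B_y = -3  [BD · AC = -31 ∩ BA · DC = 57/2]
   → B = (3/2, -3)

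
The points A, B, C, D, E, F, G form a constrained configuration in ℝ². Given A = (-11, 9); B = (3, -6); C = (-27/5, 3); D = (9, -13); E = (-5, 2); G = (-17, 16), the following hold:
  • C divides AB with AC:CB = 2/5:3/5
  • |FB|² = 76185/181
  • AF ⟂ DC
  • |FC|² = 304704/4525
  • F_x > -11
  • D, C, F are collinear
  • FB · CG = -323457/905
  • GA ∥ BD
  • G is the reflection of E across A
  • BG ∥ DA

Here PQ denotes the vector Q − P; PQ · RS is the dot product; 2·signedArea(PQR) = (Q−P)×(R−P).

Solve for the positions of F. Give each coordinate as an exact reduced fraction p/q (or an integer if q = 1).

1. F_x = -1971/181  [D, C, F are collinear ∩ AF ⟂ DC]
2. F_y = 1647/181  [D, C, F are collinear ∩ AF ⟂ DC]
   → F = (-1971/181, 1647/181)

F = (-1971/181, 1647/181)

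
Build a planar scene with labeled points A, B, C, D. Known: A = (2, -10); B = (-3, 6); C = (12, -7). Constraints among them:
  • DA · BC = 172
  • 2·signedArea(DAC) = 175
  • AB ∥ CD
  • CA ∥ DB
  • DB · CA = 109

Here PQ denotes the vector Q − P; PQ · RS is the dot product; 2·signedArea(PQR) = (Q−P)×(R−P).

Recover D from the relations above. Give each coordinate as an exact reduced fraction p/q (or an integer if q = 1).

1. D_x = 7  [CA ∥ DB ∩ AB ∥ CD]
2. D_y = 9  [CA ∥ DB ∩ AB ∥ CD]
   → D = (7, 9)

D = (7, 9)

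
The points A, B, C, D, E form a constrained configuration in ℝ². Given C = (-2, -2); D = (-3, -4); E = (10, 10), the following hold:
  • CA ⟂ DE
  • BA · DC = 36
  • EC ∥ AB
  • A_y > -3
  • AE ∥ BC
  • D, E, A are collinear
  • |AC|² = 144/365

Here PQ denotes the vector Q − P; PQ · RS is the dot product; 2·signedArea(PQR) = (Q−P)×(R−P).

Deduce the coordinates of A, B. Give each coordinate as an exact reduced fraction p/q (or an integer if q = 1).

A = (-562/365, -886/365)
B = (-4942/365, -5266/365)

1. A_x = -562/365  [D, E, A are collinear ∩ CA ⟂ DE]
2. A_y = -886/365  [D, E, A are collinear ∩ CA ⟂ DE]
   → A = (-562/365, -886/365)
3. B_x = -4942/365  [AE ∥ BC ∩ EC ∥ AB]
4. B_y = -5266/365  [AE ∥ BC ∩ EC ∥ AB]
   → B = (-4942/365, -5266/365)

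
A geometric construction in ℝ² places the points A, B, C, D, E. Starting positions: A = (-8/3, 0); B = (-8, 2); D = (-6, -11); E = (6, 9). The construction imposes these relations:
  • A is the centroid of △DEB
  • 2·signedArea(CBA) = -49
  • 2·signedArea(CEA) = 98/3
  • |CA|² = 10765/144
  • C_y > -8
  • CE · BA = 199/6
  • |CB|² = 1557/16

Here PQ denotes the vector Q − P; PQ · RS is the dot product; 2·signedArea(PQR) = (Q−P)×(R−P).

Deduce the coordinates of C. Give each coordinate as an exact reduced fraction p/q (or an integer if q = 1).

1. C_x = -13/2  [2·signedArea(CEA) = 98/3 ∩ CE · BA = 199/6]
2. C_y = -31/4  [2·signedArea(CEA) = 98/3 ∩ CE · BA = 199/6]
   → C = (-13/2, -31/4)

C = (-13/2, -31/4)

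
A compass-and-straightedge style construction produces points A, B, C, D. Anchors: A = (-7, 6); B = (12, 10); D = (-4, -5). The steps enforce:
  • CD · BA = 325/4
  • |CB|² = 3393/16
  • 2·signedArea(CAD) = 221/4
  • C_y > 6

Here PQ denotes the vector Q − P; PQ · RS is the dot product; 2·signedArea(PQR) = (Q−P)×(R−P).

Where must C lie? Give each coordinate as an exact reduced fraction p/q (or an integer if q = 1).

C = (-9/4, 7)

1. C_x = -9/4  [CD · BA = 325/4 ∩ 2·signedArea(CAD) = 221/4]
2. C_y = 7  [CD · BA = 325/4 ∩ 2·signedArea(CAD) = 221/4]
   → C = (-9/4, 7)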